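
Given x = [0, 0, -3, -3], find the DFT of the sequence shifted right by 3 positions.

Time shift by 3: X_shifted[k] = ω_4^(3k) · X[k]
Shifted x = [0, -3, -3, 0]

DFT(x[n-3]) = [-6, 3+3i, 0, 3-3i]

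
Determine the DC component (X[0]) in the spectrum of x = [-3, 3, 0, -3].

X[0] = Σ(n=0 to 3) x[n] · ω_4^0 = Σ x[n]
= (-3) + (3) + (0) + (-3)

X[0] = -3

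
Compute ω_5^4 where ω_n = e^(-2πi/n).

ω_5^4 = e^(-2πi·4/5)
= cos(-2π·4/5) + i·sin(-2π·4/5)
= cos(-8π/5) + i·sin(-8π/5)

ω_5^4 = cos(-8π/5) + i·sin(-8π/5) = 0.3090+0.9511i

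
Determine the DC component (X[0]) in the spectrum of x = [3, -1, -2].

X[0] = Σ(n=0 to 2) x[n] · ω_3^0 = Σ x[n]
= (3) + (-1) + (-2)

X[0] = 0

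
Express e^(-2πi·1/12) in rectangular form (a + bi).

ω_12^1 = e^(-2πi·1/12)
= cos(-2π·1/12) + i·sin(-2π·1/12)
= cos(-2π/12) + i·sin(-2π/12)

ω_12^1 = cos(-2π/12) + i·sin(-2π/12) = 0.8660-0.5000i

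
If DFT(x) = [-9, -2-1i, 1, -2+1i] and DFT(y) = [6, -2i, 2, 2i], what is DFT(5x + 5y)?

By linearity: DFT(5x + 5y) = 5·DFT(x) + 5·DFT(y)
= 5·[-9, -2-1i, 1, -2+1i] + 5·[6, -2i, 2, 2i]

Computing element-wise:
Z[0] = 5·(-9) + 5·(6) = -15
Z[1] = 5·(-2-1i) + 5·(-2i) = -10-15i
Z[2] = 5·(1) + 5·(2) = 15
Z[3] = 5·(-2+1i) + 5·(2i) = -10+15i

DFT(5x + 5y) = 5·X + 5·Y = [-15, -10-15i, 15, -10+15i]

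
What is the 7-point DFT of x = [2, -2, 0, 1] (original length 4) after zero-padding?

Original 4-point DFT: [1, 2+3i, 3, 2-3i]
Zero-padded 7-point DFT provides frequency interpolation.

DFT_7([x, 0, ...]) = [1, -0.1479+1.1298i, 3.0685+2.7317i, 3.5794-0.1072i, 3.5794+0.1072i, 3.0685-2.7317i, -0.1479-1.1298i]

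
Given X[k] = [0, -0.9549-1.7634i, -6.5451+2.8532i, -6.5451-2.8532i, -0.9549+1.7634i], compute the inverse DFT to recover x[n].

x[n] = (1/5) Σ(k=0 to 4) X[k] · e^(2πikn/5)

Computing each x[n]:
x[0] = -3
x[1] = 2
x[2] = 1
x[3] = -2
x[4] = 2

x = [-3, 2, 1, -2, 2]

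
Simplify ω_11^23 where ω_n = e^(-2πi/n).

Since ω_11^11 = 1, powers reduce modulo 11.
23 mod 11 = 1
So ω_11^23 = ω_11^1 = e^(-2πi·1/11)

ω_11^23 = ω_11^1 = 0.8413-0.5406i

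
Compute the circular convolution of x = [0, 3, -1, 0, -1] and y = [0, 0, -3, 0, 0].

(x ⊛ y)[n] = Σ(m=0 to 4) x[m] · y[(n-m) mod 5]

Computing each output sample:
(x ⊛ y)[0] = 0
(x ⊛ y)[1] = 3
(x ⊛ y)[2] = 0
(x ⊛ y)[3] = -9
(x ⊛ y)[4] = 3

x ⊛ y = [0, 3, 0, -9, 3]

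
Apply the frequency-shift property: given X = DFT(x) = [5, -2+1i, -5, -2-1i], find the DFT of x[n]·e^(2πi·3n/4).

Modulation property: DFT(ω_4^(-3n)·x[n]) = X[(k-3) mod 4], so circularly shift X by 3 positions.

X[k-3] = [-2+1i, -5, -2-1i, 5]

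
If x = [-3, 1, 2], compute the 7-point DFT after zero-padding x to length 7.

Original 3-point DFT: [0, -4.5000+0.8660i, -4.5000-0.8660i]
Zero-padded 7-point DFT provides frequency interpolation.

DFT_7([x, 0, ...]) = [0, -2.8216-2.7317i, -5.0245-0.1072i, -2.6540+1.1298i, -2.6540-1.1298i, -5.0245+0.1072i, -2.8216+2.7317i]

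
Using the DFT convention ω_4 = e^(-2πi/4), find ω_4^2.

ω_4^2 = e^(-2πi·2/4)
= cos(-2π·2/4) + i·sin(-2π·2/4)
= cos(-4π/4) + i·sin(-4π/4)

ω_4^2 = cos(-4π/4) + i·sin(-4π/4) = -1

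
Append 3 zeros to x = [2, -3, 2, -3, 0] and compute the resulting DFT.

Original 5-point DFT: [-2, 1.8820-0.0858i, 4.1180+6.5186i, 4.1180-6.5186i, 1.8820+0.0858i]
Zero-padded 8-point DFT provides frequency interpolation.

DFT_8([x, 0, ...]) = [-2, 2.0000+2.2426i, 0, 2.0000+6.2426i, 10, 2.0000-6.2426i, 0, 2.0000-2.2426i]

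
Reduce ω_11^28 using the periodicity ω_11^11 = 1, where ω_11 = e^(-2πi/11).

Since ω_11^11 = 1, powers reduce modulo 11.
28 mod 11 = 6
So ω_11^28 = ω_11^6 = e^(-2πi·6/11)

ω_11^28 = ω_11^6 = -0.9595+0.2817i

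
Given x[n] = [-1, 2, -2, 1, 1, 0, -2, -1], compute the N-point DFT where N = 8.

X[k] = Σ(n=0 to 7) x[n] · ω_8^(nk)
where ω_8 = e^(-2πi/8)

Computing each X[k]:
X[0] = -2
X[1] = -2.0000-2.8284i
X[2] = 4-2i
X[3] = -2.0000-2.8284i
X[4] = -6
X[5] = -2.0000+2.8284i
X[6] = 4+2i
X[7] = -2.0000+2.8284i

X = [-2, -2.0000-2.8284i, 4-2i, -2.0000-2.8284i, -6, -2.0000+2.8284i, 4+2i, -2.0000+2.8284i]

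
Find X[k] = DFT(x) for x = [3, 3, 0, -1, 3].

X[k] = Σ(n=0 to 4) x[n] · ω_5^(nk)
where ω_5 = e^(-2πi/5)

Computing each X[k]:
X[0] = 8
X[1] = 5.6631-0.5878i
X[2] = -2.1631+0.9511i
X[3] = -2.1631-0.9511i
X[4] = 5.6631+0.5878i

X = [8, 5.6631-0.5878i, -2.1631+0.9511i, -2.1631-0.9511i, 5.6631+0.5878i]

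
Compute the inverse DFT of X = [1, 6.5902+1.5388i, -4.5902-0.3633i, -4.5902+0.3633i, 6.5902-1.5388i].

x[n] = (1/5) Σ(k=0 to 4) X[k] · e^(2πikn/5)

Computing each x[n]:
x[0] = 1
x[1] = 2
x[2] = -3
x[3] = -2
x[4] = 3

x = [1, 2, -3, -2, 3]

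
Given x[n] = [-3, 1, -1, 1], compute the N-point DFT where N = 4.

X[k] = Σ(n=0 to 3) x[n] · ω_4^(nk)
where ω_4 = e^(-2πi/4)

Computing each X[k]:
X[0] = -2
X[1] = -2
X[2] = -6
X[3] = -2

X = [-2, -2, -6, -2]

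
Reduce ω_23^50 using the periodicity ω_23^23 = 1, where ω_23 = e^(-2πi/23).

Since ω_23^23 = 1, powers reduce modulo 23.
50 mod 23 = 4
So ω_23^50 = ω_23^4 = e^(-2πi·4/23)

ω_23^50 = ω_23^4 = 0.4601-0.8879i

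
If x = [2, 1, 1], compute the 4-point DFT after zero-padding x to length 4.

Original 3-point DFT: [4, 1, 1]
Zero-padded 4-point DFT provides frequency interpolation.

DFT_4([x, 0, ...]) = [4, 1-1i, 2, 1+1i]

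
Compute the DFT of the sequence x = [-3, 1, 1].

X[k] = Σ(n=0 to 2) x[n] · ω_3^(nk)
where ω_3 = e^(-2πi/3)

Computing each X[k]:
X[0] = -1
X[1] = -4
X[2] = -4

X = [-1, -4, -4]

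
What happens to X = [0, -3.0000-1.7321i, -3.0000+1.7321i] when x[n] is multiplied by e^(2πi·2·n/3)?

Modulation property: DFT(ω_3^(-2n)·x[n]) = X[(k-2) mod 3], so circularly shift X by 2 positions.

X[k-2] = [-3.0000-1.7321i, -3.0000+1.7321i, 0]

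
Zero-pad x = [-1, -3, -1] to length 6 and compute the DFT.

Original 3-point DFT: [-5, 1.0000+1.7321i, 1.0000-1.7321i]
Zero-padded 6-point DFT provides frequency interpolation.

DFT_6([x, 0, ...]) = [-5, -2.0000+3.4641i, 1.0000+1.7321i, 1, 1.0000-1.7321i, -2.0000-3.4641i]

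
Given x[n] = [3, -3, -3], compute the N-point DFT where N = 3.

X[k] = Σ(n=0 to 2) x[n] · ω_3^(nk)
where ω_3 = e^(-2πi/3)

Computing each X[k]:
X[0] = -3
X[1] = 6
X[2] = 6

X = [-3, 6, 6]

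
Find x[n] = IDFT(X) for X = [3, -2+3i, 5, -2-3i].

x[n] = (1/4) Σ(k=0 to 3) X[k] · e^(2πikn/4)

Computing each x[n]:
x[0] = 1
x[1] = -2
x[2] = 3
x[3] = 1

x = [1, -2, 3, 1]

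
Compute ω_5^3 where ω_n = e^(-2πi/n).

ω_5^3 = e^(-2πi·3/5)
= cos(-2π·3/5) + i·sin(-2π·3/5)
= cos(-6π/5) + i·sin(-6π/5)

ω_5^3 = cos(-6π/5) + i·sin(-6π/5) = -0.8090+0.5878i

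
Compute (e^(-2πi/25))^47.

Since ω_25^25 = 1, powers reduce modulo 25.
47 mod 25 = 22
So ω_25^47 = ω_25^22 = e^(-2πi·22/25)

ω_25^47 = ω_25^22 = 0.7290+0.6845i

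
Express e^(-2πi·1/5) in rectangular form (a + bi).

ω_5^1 = e^(-2πi·1/5)
= cos(-2π·1/5) + i·sin(-2π·1/5)
= cos(-2π/5) + i·sin(-2π/5)

ω_5^1 = cos(-2π/5) + i·sin(-2π/5) = 0.3090-0.9511i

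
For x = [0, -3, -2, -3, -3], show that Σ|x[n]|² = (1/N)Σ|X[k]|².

Time domain:
Σ|x[n]|² = |0|² + |-3|² + |-2|² + |-3|² + |-3|² = 31.0000

Frequency domain:
(1/5)Σ|X[k]|² = (1/5)(|-11|² + |2.1910-0.5878i|² + |3.3090+0.9511i|² + |3.3090-0.9511i|² + |2.1910+0.5878i|²) = (1/5)·155.0000 = 31.0000

Both sides agree, confirming Parseval's theorem.

Σ|x[n]|² = (1/N)Σ|X[k]|² = 31.0000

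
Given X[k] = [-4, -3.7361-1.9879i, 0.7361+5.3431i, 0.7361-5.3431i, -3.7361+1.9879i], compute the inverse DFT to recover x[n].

x[n] = (1/5) Σ(k=0 to 4) X[k] · e^(2πikn/5)

Computing each x[n]:
x[0] = -2
x[1] = -2
x[2] = 3
x[3] = -2
x[4] = -1

x = [-2, -2, 3, -2, -1]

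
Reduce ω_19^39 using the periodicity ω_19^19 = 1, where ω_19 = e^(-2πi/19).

Since ω_19^19 = 1, powers reduce modulo 19.
39 mod 19 = 1
So ω_19^39 = ω_19^1 = e^(-2πi·1/19)

ω_19^39 = ω_19^1 = 0.9458-0.3247i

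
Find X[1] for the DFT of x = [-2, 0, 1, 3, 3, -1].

X[1] = Σ(n=0 to 5) x[n] · ω_6^(1n) where ω_6 = e^(-2πi/6)
= (-2)·ω_6^0 + (0)·ω_6^1 + (1)·ω_6^2 + (3)·ω_6^3 + (3)·ω_6^4 + (-1)·ω_6^5

X[1] = -7.5000+0.8660i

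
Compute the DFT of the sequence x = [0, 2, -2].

X[k] = Σ(n=0 to 2) x[n] · ω_3^(nk)
where ω_3 = e^(-2πi/3)

Computing each X[k]:
X[0] = 0
X[1] = -3.4641i
X[2] = 3.4641i

X = [0, -3.4641i, 3.4641i]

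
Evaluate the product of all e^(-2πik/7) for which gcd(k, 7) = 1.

The primitive 7th roots of unity are ω_7^k for k coprime to 7: k ∈ {1, 2, 3, 4, 5, 6}
Their product equals the constant term of the cyclotomic polynomial Φ_7(x) up to sign.
For n ≥ 3, the product of all primitive nth roots of unity is 1. (For n=1 it is 1; for n=2 it is -1.)

1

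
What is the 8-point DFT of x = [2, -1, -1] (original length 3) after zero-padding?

Original 3-point DFT: [0, 3, 3]
Zero-padded 8-point DFT provides frequency interpolation.

DFT_8([x, 0, ...]) = [0, 1.2929+1.7071i, 3+1i, 2.7071-0.2929i, 2, 2.7071+0.2929i, 3-1i, 1.2929-1.7071i]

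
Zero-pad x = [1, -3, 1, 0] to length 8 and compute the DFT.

Original 4-point DFT: [-1, 3i, 5, -3i]
Zero-padded 8-point DFT provides frequency interpolation.

DFT_8([x, 0, ...]) = [-1, -1.1213+1.1213i, 3i, 3.1213+3.1213i, 5, 3.1213-3.1213i, -3i, -1.1213-1.1213i]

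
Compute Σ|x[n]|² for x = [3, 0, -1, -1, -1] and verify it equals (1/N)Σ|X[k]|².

Time domain:
Σ|x[n]|² = |3|² + |0|² + |-1|² + |-1|² + |-1|² = 12.0000

Frequency domain:
(1/5)Σ|X[k]|² = (1/5)(|0|² + |4.3090-0.9511i|² + |3.1910-0.5878i|² + |3.1910+0.5878i|² + |4.3090+0.9511i|²) = (1/5)·60.0000 = 12.0000

Both sides agree, confirming Parseval's theorem.

Σ|x[n]|² = (1/N)Σ|X[k]|² = 12.0000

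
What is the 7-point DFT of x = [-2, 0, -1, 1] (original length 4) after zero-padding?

Original 4-point DFT: [-2, -1+1i, -4, -1-1i]
Zero-padded 7-point DFT provides frequency interpolation.

DFT_7([x, 0, ...]) = [-2, -2.6784+0.5410i, -0.4755+0.3479i, -2.8460-1.7568i, -2.8460+1.7568i, -0.4755-0.3479i, -2.6784-0.5410i]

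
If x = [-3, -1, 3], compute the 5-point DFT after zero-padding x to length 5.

Original 3-point DFT: [-1, -4.0000+3.4641i, -4.0000-3.4641i]
Zero-padded 5-point DFT provides frequency interpolation.

DFT_5([x, 0, ...]) = [-1, -5.7361-0.8123i, -1.2639+3.4410i, -1.2639-3.4410i, -5.7361+0.8123i]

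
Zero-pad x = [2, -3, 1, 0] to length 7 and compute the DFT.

Original 4-point DFT: [0, 1+3i, 6, 1-3i]
Zero-padded 7-point DFT provides frequency interpolation.

DFT_7([x, 0, ...]) = [0, -0.0930+1.3706i, 1.7666+3.3587i, 5.3264+2.0835i, 5.3264-2.0835i, 1.7666-3.3587i, -0.0930-1.3706i]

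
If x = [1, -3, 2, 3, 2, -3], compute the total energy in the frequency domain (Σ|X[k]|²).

Parseval: Σ|x[n]|² = (1/N)Σ|X[k]|², so Σ|X[k]|² = N·Σ|x[n]|² = 6·36.0000

Σ|X[k]|² = N·Σ|x[n]|² = 6·36.0000 = 216.0000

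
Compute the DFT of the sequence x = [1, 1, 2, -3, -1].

X[k] = Σ(n=0 to 4) x[n] · ω_5^(nk)
where ω_5 = e^(-2πi/5)

Computing each X[k]:
X[0] = 0
X[1] = 1.8090-4.8410i
X[2] = 0.6910+3.5797i
X[3] = 0.6910-3.5797i
X[4] = 1.8090+4.8410i

X = [0, 1.8090-4.8410i, 0.6910+3.5797i, 0.6910-3.5797i, 1.8090+4.8410i]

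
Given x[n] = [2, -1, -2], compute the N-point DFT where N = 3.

X[k] = Σ(n=0 to 2) x[n] · ω_3^(nk)
where ω_3 = e^(-2πi/3)

Computing each X[k]:
X[0] = -1
X[1] = 3.5000-0.8660i
X[2] = 3.5000+0.8660i

X = [-1, 3.5000-0.8660i, 3.5000+0.8660i]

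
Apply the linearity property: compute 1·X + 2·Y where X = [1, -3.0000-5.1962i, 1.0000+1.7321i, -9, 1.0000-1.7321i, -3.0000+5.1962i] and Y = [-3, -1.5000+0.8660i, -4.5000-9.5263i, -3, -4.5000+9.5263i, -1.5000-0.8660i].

By linearity: DFT(1x + 2y) = 1·DFT(x) + 2·DFT(y)
= 1·[1, -3.0000-5.1962i, 1.0000+1.7321i, -9, 1.0000-1.7321i, -3.0000+5.1962i] + 2·[-3, -1.5000+0.8660i, -4.5000-9.5263i, -3, -4.5000+9.5263i, -1.5000-0.8660i]

Computing element-wise:
Z[0] = 1·(1) + 2·(-3) = -5
Z[1] = 1·(-3.0000-5.1962i) + 2·(-1.5000+0.8660i) = -6.0000-3.4642i
Z[2] = 1·(1.0000+1.7321i) + 2·(-4.5000-9.5263i) = -8.0000-17.3205i
Z[3] = 1·(-9) + 2·(-3) = -15
Z[4] = 1·(1.0000-1.7321i) + 2·(-4.5000+9.5263i) = -8.0000+17.3205i
Z[5] = 1·(-3.0000+5.1962i) + 2·(-1.5000-0.8660i) = -6.0000+3.4642i

DFT(1x + 2y) = 1·X + 2·Y = [-5, -6.0000-3.4642i, -8.0000-17.3205i, -15, -8.0000+17.3205i, -6.0000+3.4642i]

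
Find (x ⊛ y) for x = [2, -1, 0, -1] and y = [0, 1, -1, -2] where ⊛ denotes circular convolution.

(x ⊛ y)[n] = Σ(m=0 to 3) x[m] · y[(n-m) mod 4]

Computing each output sample:
(x ⊛ y)[0] = 1
(x ⊛ y)[1] = 3
(x ⊛ y)[2] = -1
(x ⊛ y)[3] = -3

x ⊛ y = [1, 3, -1, -3]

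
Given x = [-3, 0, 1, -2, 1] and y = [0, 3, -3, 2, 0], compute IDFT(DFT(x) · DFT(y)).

(x ⊛ y)[n] = Σ(m=0 to 4) x[m] · y[(n-m) mod 5]

Computing each output sample:
(x ⊛ y)[0] = 11
(x ⊛ y)[1] = -16
(x ⊛ y)[2] = 11
(x ⊛ y)[3] = -3
(x ⊛ y)[4] = -9

x ⊛ y = [11, -16, 11, -3, -9]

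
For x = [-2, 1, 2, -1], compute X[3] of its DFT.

X[3] = Σ(n=0 to 3) x[n] · ω_4^(3n) where ω_4 = e^(-2πi/4)
= (-2)·ω_4^0 + (1)·ω_4^3 + (2)·ω_4^6 + (-1)·ω_4^9

X[3] = -4+2i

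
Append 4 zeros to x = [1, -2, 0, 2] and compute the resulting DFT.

Original 4-point DFT: [1, 1+4i, 1, 1-4i]
Zero-padded 8-point DFT provides frequency interpolation.

DFT_8([x, 0, ...]) = [1, -1.8284, 1+4i, 3.8284, 1, 3.8284, 1-4i, -1.8284]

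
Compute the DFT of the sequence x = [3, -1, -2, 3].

X[k] = Σ(n=0 to 3) x[n] · ω_4^(nk)
where ω_4 = e^(-2πi/4)

Computing each X[k]:
X[0] = 3
X[1] = 5+4i
X[2] = -1
X[3] = 5-4i

X = [3, 5+4i, -1, 5-4i]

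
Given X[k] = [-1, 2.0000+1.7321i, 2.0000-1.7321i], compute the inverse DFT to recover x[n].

x[n] = (1/3) Σ(k=0 to 2) X[k] · e^(2πikn/3)

Computing each x[n]:
x[0] = 1
x[1] = -2
x[2] = 0

x = [1, -2, 0]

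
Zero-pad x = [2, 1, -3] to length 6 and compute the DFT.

Original 3-point DFT: [0, 3.0000-3.4641i, 3.0000+3.4641i]
Zero-padded 6-point DFT provides frequency interpolation.

DFT_6([x, 0, ...]) = [0, 4.0000+1.7321i, 3.0000-3.4641i, -2, 3.0000+3.4641i, 4.0000-1.7321i]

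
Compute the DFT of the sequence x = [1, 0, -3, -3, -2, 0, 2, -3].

X[k] = Σ(n=0 to 7) x[n] · ω_8^(nk)
where ω_8 = e^(-2πi/8)

Computing each X[k]:
X[0] = -8
X[1] = 3+5i
X[2] = -6i
X[3] = 3-5i
X[4] = 4
X[5] = 3+5i
X[6] = 6i
X[7] = 3-5i

X = [-8, 3+5i, -6i, 3-5i, 4, 3+5i, 6i, 3-5i]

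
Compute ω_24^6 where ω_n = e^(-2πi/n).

ω_24^6 = e^(-2πi·6/24)
= cos(-2π·6/24) + i·sin(-2π·6/24)
= cos(-12π/24) + i·sin(-12π/24)

ω_24^6 = cos(-12π/24) + i·sin(-12π/24) = -1i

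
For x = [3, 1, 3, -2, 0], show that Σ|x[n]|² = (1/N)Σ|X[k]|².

Time domain:
Σ|x[n]|² = |3|² + |1|² + |3|² + |-2|² + |0|² = 23.0000

Frequency domain:
(1/5)Σ|X[k]|² = (1/5)(|5|² + |2.5000-3.8900i|² + |2.5000+4.1675i|² + |2.5000-4.1675i|² + |2.5000+3.8900i|²) = (1/5)·115.0000 = 23.0000

Both sides agree, confirming Parseval's theorem.

Σ|x[n]|² = (1/N)Σ|X[k]|² = 23.0000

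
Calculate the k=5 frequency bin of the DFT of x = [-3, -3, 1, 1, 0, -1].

X[5] = Σ(n=0 to 5) x[n] · ω_6^(5n) where ω_6 = e^(-2πi/6)
= (-3)·ω_6^0 + (-3)·ω_6^5 + (1)·ω_6^10 + (1)·ω_6^15 + (0)·ω_6^20 + (-1)·ω_6^25

X[5] = -6.5000-0.8660i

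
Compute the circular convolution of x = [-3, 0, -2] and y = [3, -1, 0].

(x ⊛ y)[n] = Σ(m=0 to 2) x[m] · y[(n-m) mod 3]

Computing each output sample:
(x ⊛ y)[0] = -7
(x ⊛ y)[1] = 3
(x ⊛ y)[2] = -6

x ⊛ y = [-7, 3, -6]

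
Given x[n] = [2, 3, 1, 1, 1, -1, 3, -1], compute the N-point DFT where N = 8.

X[k] = Σ(n=0 to 7) x[n] · ω_8^(nk)
where ω_8 = e^(-2πi/8)

Computing each X[k]:
X[0] = 9
X[1] = 2.4142-2.2426i
X[2] = -1-2i
X[3] = -0.4142-6.2426i
X[4] = 5
X[5] = -0.4142+6.2426i
X[6] = -1+2i
X[7] = 2.4142+2.2426i

X = [9, 2.4142-2.2426i, -1-2i, -0.4142-6.2426i, 5, -0.4142+6.2426i, -1+2i, 2.4142+2.2426i]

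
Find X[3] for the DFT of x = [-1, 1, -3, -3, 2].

X[3] = Σ(n=0 to 4) x[n] · ω_5^(3n) where ω_5 = e^(-2πi/5)
= (-1)·ω_5^0 + (1)·ω_5^3 + (-3)·ω_5^6 + (-3)·ω_5^9 + (2)·ω_5^12

X[3] = -5.2812-0.5878i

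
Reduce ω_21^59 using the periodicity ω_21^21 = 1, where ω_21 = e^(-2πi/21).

Since ω_21^21 = 1, powers reduce modulo 21.
59 mod 21 = 17
So ω_21^59 = ω_21^17 = e^(-2πi·17/21)

ω_21^59 = ω_21^17 = 0.3653+0.9309i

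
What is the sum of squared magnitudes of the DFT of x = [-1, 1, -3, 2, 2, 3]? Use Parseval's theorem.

Parseval: Σ|x[n]|² = (1/N)Σ|X[k]|², so Σ|X[k]|² = N·Σ|x[n]|² = 6·28.0000

Σ|X[k]|² = N·Σ|x[n]|² = 6·28.0000 = 168.0000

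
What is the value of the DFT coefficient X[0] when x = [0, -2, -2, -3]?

X[0] = Σ(n=0 to 3) x[n] · ω_4^0 = Σ x[n]
= (0) + (-2) + (-2) + (-3)

X[0] = -7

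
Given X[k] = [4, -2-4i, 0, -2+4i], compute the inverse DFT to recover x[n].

x[n] = (1/4) Σ(k=0 to 3) X[k] · e^(2πikn/4)

Computing each x[n]:
x[0] = 0
x[1] = 3
x[2] = 2
x[3] = -1

x = [0, 3, 2, -1]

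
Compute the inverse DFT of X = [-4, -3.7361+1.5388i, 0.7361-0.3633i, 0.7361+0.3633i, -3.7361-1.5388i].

x[n] = (1/5) Σ(k=0 to 4) X[k] · e^(2πikn/5)

Computing each x[n]:
x[0] = -2
x[1] = -2
x[2] = 0
x[3] = 1
x[4] = -1

x = [-2, -2, 0, 1, -1]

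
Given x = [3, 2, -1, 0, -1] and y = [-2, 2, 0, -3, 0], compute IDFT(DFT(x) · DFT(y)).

(x ⊛ y)[n] = Σ(m=0 to 4) x[m] · y[(n-m) mod 5]

Computing each output sample:
(x ⊛ y)[0] = -5
(x ⊛ y)[1] = 2
(x ⊛ y)[2] = 9
(x ⊛ y)[3] = -11
(x ⊛ y)[4] = -4

x ⊛ y = [-5, 2, 9, -11, -4]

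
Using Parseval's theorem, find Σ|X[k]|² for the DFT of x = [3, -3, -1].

Parseval: Σ|x[n]|² = (1/N)Σ|X[k]|², so Σ|X[k]|² = N·Σ|x[n]|² = 3·19.0000

Σ|X[k]|² = N·Σ|x[n]|² = 3·19.0000 = 57.0000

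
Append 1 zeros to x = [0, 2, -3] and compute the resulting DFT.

Original 3-point DFT: [-1, 0.5000-4.3301i, 0.5000+4.3301i]
Zero-padded 4-point DFT provides frequency interpolation.

DFT_4([x, 0, ...]) = [-1, 3-2i, -5, 3+2i]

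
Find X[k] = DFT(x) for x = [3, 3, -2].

X[k] = Σ(n=0 to 2) x[n] · ω_3^(nk)
where ω_3 = e^(-2πi/3)

Computing each X[k]:
X[0] = 4
X[1] = 2.5000-4.3301i
X[2] = 2.5000+4.3301i

X = [4, 2.5000-4.3301i, 2.5000+4.3301i]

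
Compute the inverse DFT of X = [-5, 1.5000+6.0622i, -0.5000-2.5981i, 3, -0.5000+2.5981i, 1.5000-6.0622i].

x[n] = (1/6) Σ(k=0 to 5) X[k] · e^(2πikn/6)

Computing each x[n]:
x[0] = 0
x[1] = -2
x[2] = -3
x[3] = -2
x[4] = 2
x[5] = 0

x = [0, -2, -3, -2, 2, 0]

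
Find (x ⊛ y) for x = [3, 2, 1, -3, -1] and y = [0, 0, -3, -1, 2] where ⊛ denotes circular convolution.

(x ⊛ y)[n] = Σ(m=0 to 4) x[m] · y[(n-m) mod 5]

Computing each output sample:
(x ⊛ y)[0] = 12
(x ⊛ y)[1] = 8
(x ⊛ y)[2] = -14
(x ⊛ y)[3] = -11
(x ⊛ y)[4] = 1

x ⊛ y = [12, 8, -14, -11, 1]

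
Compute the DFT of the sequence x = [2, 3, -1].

X[k] = Σ(n=0 to 2) x[n] · ω_3^(nk)
where ω_3 = e^(-2πi/3)

Computing each X[k]:
X[0] = 4
X[1] = 1.0000-3.4641i
X[2] = 1.0000+3.4641i

X = [4, 1.0000-3.4641i, 1.0000+3.4641i]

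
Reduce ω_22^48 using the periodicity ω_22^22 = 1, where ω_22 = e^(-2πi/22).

Since ω_22^22 = 1, powers reduce modulo 22.
48 mod 22 = 4
So ω_22^48 = ω_22^4 = e^(-2πi·4/22)

ω_22^48 = ω_22^4 = 0.4154-0.9096i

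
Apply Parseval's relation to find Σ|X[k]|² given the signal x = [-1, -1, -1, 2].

Parseval: Σ|x[n]|² = (1/N)Σ|X[k]|², so Σ|X[k]|² = N·Σ|x[n]|² = 4·7.0000

Σ|X[k]|² = N·Σ|x[n]|² = 4·7.0000 = 28.0000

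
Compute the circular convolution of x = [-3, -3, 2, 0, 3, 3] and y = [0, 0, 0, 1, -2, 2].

(x ⊛ y)[n] = Σ(m=0 to 5) x[m] · y[(n-m) mod 6]

Computing each output sample:
(x ⊛ y)[0] = -10
(x ⊛ y)[1] = 7
(x ⊛ y)[2] = -3
(x ⊛ y)[3] = -3
(x ⊛ y)[4] = 9
(x ⊛ y)[5] = 2

x ⊛ y = [-10, 7, -3, -3, 9, 2]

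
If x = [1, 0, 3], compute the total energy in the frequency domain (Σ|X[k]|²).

Parseval: Σ|x[n]|² = (1/N)Σ|X[k]|², so Σ|X[k]|² = N·Σ|x[n]|² = 3·10.0000

Σ|X[k]|² = N·Σ|x[n]|² = 3·10.0000 = 30.0000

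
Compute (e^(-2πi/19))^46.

Since ω_19^19 = 1, powers reduce modulo 19.
46 mod 19 = 8
So ω_19^46 = ω_19^8 = e^(-2πi·8/19)

ω_19^46 = ω_19^8 = -0.8795-0.4759i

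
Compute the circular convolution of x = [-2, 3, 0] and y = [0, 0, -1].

(x ⊛ y)[n] = Σ(m=0 to 2) x[m] · y[(n-m) mod 3]

Computing each output sample:
(x ⊛ y)[0] = -3
(x ⊛ y)[1] = 0
(x ⊛ y)[2] = 2

x ⊛ y = [-3, 0, 2]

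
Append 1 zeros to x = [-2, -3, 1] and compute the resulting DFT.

Original 3-point DFT: [-4, -1.0000+3.4641i, -1.0000-3.4641i]
Zero-padded 4-point DFT provides frequency interpolation.

DFT_4([x, 0, ...]) = [-4, -3+3i, 2, -3-3i]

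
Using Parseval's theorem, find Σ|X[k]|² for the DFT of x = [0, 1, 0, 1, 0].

Parseval: Σ|x[n]|² = (1/N)Σ|X[k]|², so Σ|X[k]|² = N·Σ|x[n]|² = 5·2.0000

Σ|X[k]|² = N·Σ|x[n]|² = 5·2.0000 = 10.0000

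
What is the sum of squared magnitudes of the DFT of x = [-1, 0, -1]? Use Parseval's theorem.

Parseval: Σ|x[n]|² = (1/N)Σ|X[k]|², so Σ|X[k]|² = N·Σ|x[n]|² = 3·2.0000

Σ|X[k]|² = N·Σ|x[n]|² = 3·2.0000 = 6.0000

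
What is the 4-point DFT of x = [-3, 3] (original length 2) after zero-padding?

Original 2-point DFT: [0, -6]
Zero-padded 4-point DFT provides frequency interpolation.

DFT_4([x, 0, ...]) = [0, -3-3i, -6, -3+3i]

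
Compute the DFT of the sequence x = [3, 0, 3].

X[k] = Σ(n=0 to 2) x[n] · ω_3^(nk)
where ω_3 = e^(-2πi/3)

Computing each X[k]:
X[0] = 6
X[1] = 1.5000+2.5981i
X[2] = 1.5000-2.5981i

X = [6, 1.5000+2.5981i, 1.5000-2.5981i]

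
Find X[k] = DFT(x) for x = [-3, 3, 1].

X[k] = Σ(n=0 to 2) x[n] · ω_3^(nk)
where ω_3 = e^(-2πi/3)

Computing each X[k]:
X[0] = 1
X[1] = -5.0000-1.7321i
X[2] = -5.0000+1.7321i

X = [1, -5.0000-1.7321i, -5.0000+1.7321i]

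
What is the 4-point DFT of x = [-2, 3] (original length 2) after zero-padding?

Original 2-point DFT: [1, -5]
Zero-padded 4-point DFT provides frequency interpolation.

DFT_4([x, 0, ...]) = [1, -2-3i, -5, -2+3i]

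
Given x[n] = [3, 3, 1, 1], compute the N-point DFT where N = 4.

X[k] = Σ(n=0 to 3) x[n] · ω_4^(nk)
where ω_4 = e^(-2πi/4)

Computing each X[k]:
X[0] = 8
X[1] = 2-2i
X[2] = 0
X[3] = 2+2i

X = [8, 2-2i, 0, 2+2i]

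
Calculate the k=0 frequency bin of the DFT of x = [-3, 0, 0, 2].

X[0] = Σ(n=0 to 3) x[n] · ω_4^0 = Σ x[n]
= (-3) + (0) + (0) + (2)

X[0] = -1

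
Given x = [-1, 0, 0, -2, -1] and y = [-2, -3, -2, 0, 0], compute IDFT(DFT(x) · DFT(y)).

(x ⊛ y)[n] = Σ(m=0 to 4) x[m] · y[(n-m) mod 5]

Computing each output sample:
(x ⊛ y)[0] = 9
(x ⊛ y)[1] = 5
(x ⊛ y)[2] = 2
(x ⊛ y)[3] = 4
(x ⊛ y)[4] = 8

x ⊛ y = [9, 5, 2, 4, 8]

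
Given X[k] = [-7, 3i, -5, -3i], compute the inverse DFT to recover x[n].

x[n] = (1/4) Σ(k=0 to 3) X[k] · e^(2πikn/4)

Computing each x[n]:
x[0] = -3
x[1] = -2
x[2] = -3
x[3] = 1

x = [-3, -2, -3, 1]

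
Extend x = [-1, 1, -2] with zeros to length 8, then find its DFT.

Original 3-point DFT: [-2, -0.5000-2.5981i, -0.5000+2.5981i]
Zero-padded 8-point DFT provides frequency interpolation.

DFT_8([x, 0, ...]) = [-2, -0.2929+1.2929i, 1-1i, -1.7071-2.7071i, -4, -1.7071+2.7071i, 1+1i, -0.2929-1.2929i]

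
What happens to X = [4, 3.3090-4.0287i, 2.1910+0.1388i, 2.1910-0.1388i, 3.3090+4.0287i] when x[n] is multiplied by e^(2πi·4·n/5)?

Modulation property: DFT(ω_5^(-4n)·x[n]) = X[(k-4) mod 5], so circularly shift X by 4 positions.

X[k-4] = [3.3090-4.0287i, 2.1910+0.1388i, 2.1910-0.1388i, 3.3090+4.0287i, 4]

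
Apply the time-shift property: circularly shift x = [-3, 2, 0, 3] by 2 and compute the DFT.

Time shift by 2: X_shifted[k] = ω_4^(2k) · X[k]
Shifted x = [0, 3, -3, 2]

DFT(x[n-2]) = [2, 3-1i, -8, 3+1i]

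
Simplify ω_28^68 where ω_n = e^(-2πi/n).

Since ω_28^28 = 1, powers reduce modulo 28.
68 mod 28 = 12
So ω_28^68 = ω_28^12 = e^(-2πi·12/28)

ω_28^68 = ω_28^12 = -0.9010-0.4339i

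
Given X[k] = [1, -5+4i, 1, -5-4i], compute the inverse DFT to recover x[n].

x[n] = (1/4) Σ(k=0 to 3) X[k] · e^(2πikn/4)

Computing each x[n]:
x[0] = -2
x[1] = -2
x[2] = 3
x[3] = 2

x = [-2, -2, 3, 2]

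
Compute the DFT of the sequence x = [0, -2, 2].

X[k] = Σ(n=0 to 2) x[n] · ω_3^(nk)
where ω_3 = e^(-2πi/3)

Computing each X[k]:
X[0] = 0
X[1] = 3.4641i
X[2] = -3.4641i

X = [0, 3.4641i, -3.4641i]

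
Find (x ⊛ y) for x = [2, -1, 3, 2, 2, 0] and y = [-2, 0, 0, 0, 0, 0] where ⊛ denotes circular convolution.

(x ⊛ y)[n] = Σ(m=0 to 5) x[m] · y[(n-m) mod 6]

Computing each output sample:
(x ⊛ y)[0] = -4
(x ⊛ y)[1] = 2
(x ⊛ y)[2] = -6
(x ⊛ y)[3] = -4
(x ⊛ y)[4] = -4
(x ⊛ y)[5] = 0

x ⊛ y = [-4, 2, -6, -4, -4, 0]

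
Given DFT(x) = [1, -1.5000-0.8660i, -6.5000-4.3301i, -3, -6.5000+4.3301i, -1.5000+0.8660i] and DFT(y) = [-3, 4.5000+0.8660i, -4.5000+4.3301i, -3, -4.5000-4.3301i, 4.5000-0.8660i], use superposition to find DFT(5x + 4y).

By linearity: DFT(5x + 4y) = 5·DFT(x) + 4·DFT(y)
= 5·[1, -1.5000-0.8660i, -6.5000-4.3301i, -3, -6.5000+4.3301i, -1.5000+0.8660i] + 4·[-3, 4.5000+0.8660i, -4.5000+4.3301i, -3, -4.5000-4.3301i, 4.5000-0.8660i]

Computing element-wise:
Z[0] = 5·(1) + 4·(-3) = -7
Z[1] = 5·(-1.5000-0.8660i) + 4·(4.5000+0.8660i) = 10.5000-0.8660i
Z[2] = 5·(-6.5000-4.3301i) + 4·(-4.5000+4.3301i) = -50.5000-4.3301i
Z[3] = 5·(-3) + 4·(-3) = -27
Z[4] = 5·(-6.5000+4.3301i) + 4·(-4.5000-4.3301i) = -50.5000+4.3301i
Z[5] = 5·(-1.5000+0.8660i) + 4·(4.5000-0.8660i) = 10.5000+0.8660i

DFT(5x + 4y) = 5·X + 4·Y = [-7, 10.5000-0.8660i, -50.5000-4.3301i, -27, -50.5000+4.3301i, 10.5000+0.8660i]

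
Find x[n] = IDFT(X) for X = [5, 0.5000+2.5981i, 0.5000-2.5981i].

x[n] = (1/3) Σ(k=0 to 2) X[k] · e^(2πikn/3)

Computing each x[n]:
x[0] = 2
x[1] = 0
x[2] = 3

x = [2, 0, 3]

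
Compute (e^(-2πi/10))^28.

Since ω_10^10 = 1, powers reduce modulo 10.
28 mod 10 = 8
So ω_10^28 = ω_10^8 = e^(-2πi·8/10)

ω_10^28 = ω_10^8 = 0.3090+0.9511i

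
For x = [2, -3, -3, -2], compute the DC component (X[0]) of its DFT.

X[0] = Σ(n=0 to 3) x[n] · ω_4^0 = Σ x[n]
= (2) + (-3) + (-3) + (-2)

X[0] = -6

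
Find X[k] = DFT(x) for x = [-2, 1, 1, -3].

X[k] = Σ(n=0 to 3) x[n] · ω_4^(nk)
where ω_4 = e^(-2πi/4)

Computing each X[k]:
X[0] = -3
X[1] = -3-4i
X[2] = 1
X[3] = -3+4i

X = [-3, -3-4i, 1, -3+4i]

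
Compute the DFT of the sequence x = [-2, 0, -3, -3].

X[k] = Σ(n=0 to 3) x[n] · ω_4^(nk)
where ω_4 = e^(-2πi/4)

Computing each X[k]:
X[0] = -8
X[1] = 1-3i
X[2] = -2
X[3] = 1+3i

X = [-8, 1-3i, -2, 1+3i]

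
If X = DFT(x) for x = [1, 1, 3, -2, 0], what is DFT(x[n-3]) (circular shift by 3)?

Time shift by 3: X_shifted[k] = ω_5^(3k) · X[k]
Shifted x = [3, -2, 0, 1, 1]

DFT(x[n-3]) = [3, 1.8820+3.4410i, 4.1180+0.8123i, 4.1180-0.8123i, 1.8820-3.4410i]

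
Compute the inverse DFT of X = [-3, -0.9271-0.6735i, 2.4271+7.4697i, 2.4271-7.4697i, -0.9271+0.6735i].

x[n] = (1/5) Σ(k=0 to 4) X[k] · e^(2πikn/5)

Computing each x[n]:
x[0] = 0
x[1] = -3
x[2] = 3
x[3] = -3
x[4] = 0

x = [0, -3, 3, -3, 0]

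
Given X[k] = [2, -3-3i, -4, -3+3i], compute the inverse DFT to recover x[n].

x[n] = (1/4) Σ(k=0 to 3) X[k] · e^(2πikn/4)

Computing each x[n]:
x[0] = -2
x[1] = 3
x[2] = 1
x[3] = 0

x = [-2, 3, 1, 0]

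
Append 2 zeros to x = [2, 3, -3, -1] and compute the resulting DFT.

Original 4-point DFT: [1, 5-4i, -3, 5+4i]
Zero-padded 6-point DFT provides frequency interpolation.

DFT_6([x, 0, ...]) = [1, 6, 1.0000-5.1962i, -3, 1.0000+5.1962i, 6]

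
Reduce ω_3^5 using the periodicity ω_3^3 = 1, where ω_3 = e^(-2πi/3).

Since ω_3^3 = 1, powers reduce modulo 3.
5 mod 3 = 2
So ω_3^5 = ω_3^2 = e^(-2πi·2/3)

ω_3^5 = ω_3^2 = -0.5000+0.8660i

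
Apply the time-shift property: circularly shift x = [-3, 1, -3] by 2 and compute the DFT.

Time shift by 2: X_shifted[k] = ω_3^(2k) · X[k]
Shifted x = [1, -3, -3]

DFT(x[n-2]) = [-5, 4, 4]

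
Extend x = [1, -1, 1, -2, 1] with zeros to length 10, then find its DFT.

Original 5-point DFT: [0, 1.8090+0.1388i, 0.6910+4.0287i, 0.6910-4.0287i, 1.8090-0.1388i]
Zero-padded 10-point DFT provides frequency interpolation.

DFT_10([x, 0, ...]) = [0, 0.3090+0.9511i, 1.8090+0.1388i, -0.8090-0.5878i, 0.6910+4.0287i, 6, 0.6910-4.0287i, -0.8090+0.5878i, 1.8090-0.1388i, 0.3090-0.9511i]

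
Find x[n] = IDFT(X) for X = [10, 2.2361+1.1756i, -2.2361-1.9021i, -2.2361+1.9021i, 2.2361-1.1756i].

x[n] = (1/5) Σ(k=0 to 4) X[k] · e^(2πikn/5)

Computing each x[n]:
x[0] = 2
x[1] = 3
x[2] = 0
x[3] = 2
x[4] = 3

x = [2, 3, 0, 2, 3]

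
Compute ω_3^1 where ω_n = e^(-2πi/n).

ω_3^1 = e^(-2πi·1/3)
= cos(-2π·1/3) + i·sin(-2π·1/3)
= cos(-2π/3) + i·sin(-2π/3)

ω_3^1 = cos(-2π/3) + i·sin(-2π/3) = -0.5000-0.8660i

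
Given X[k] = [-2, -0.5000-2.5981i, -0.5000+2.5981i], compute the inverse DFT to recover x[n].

x[n] = (1/3) Σ(k=0 to 2) X[k] · e^(2πikn/3)

Computing each x[n]:
x[0] = -1
x[1] = 1
x[2] = -2

x = [-1, 1, -2]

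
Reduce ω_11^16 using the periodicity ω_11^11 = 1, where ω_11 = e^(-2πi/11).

Since ω_11^11 = 1, powers reduce modulo 11.
16 mod 11 = 5
So ω_11^16 = ω_11^5 = e^(-2πi·5/11)

ω_11^16 = ω_11^5 = -0.9595-0.2817i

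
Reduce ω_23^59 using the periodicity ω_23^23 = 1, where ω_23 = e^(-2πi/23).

Since ω_23^23 = 1, powers reduce modulo 23.
59 mod 23 = 13
So ω_23^59 = ω_23^13 = e^(-2πi·13/23)

ω_23^59 = ω_23^13 = -0.9172+0.3984i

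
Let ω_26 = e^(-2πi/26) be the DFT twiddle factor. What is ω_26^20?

ω_26^20 = e^(-2πi·20/26)
= cos(-2π·20/26) + i·sin(-2π·20/26)
= cos(-40π/26) + i·sin(-40π/26)

ω_26^20 = cos(-40π/26) + i·sin(-40π/26) = 0.1205+0.9927i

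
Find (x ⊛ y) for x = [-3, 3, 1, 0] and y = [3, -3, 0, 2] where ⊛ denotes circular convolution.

(x ⊛ y)[n] = Σ(m=0 to 3) x[m] · y[(n-m) mod 4]

Computing each output sample:
(x ⊛ y)[0] = -3
(x ⊛ y)[1] = 20
(x ⊛ y)[2] = -6
(x ⊛ y)[3] = -9

x ⊛ y = [-3, 20, -6, -9]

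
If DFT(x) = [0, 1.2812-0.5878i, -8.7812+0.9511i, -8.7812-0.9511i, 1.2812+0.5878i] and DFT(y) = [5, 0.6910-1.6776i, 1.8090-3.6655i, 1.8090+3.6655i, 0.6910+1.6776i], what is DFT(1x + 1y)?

By linearity: DFT(1x + 1y) = 1·DFT(x) + 1·DFT(y)
= 1·[0, 1.2812-0.5878i, -8.7812+0.9511i, -8.7812-0.9511i, 1.2812+0.5878i] + 1·[5, 0.6910-1.6776i, 1.8090-3.6655i, 1.8090+3.6655i, 0.6910+1.6776i]

Computing element-wise:
Z[0] = 1·(0) + 1·(5) = 5
Z[1] = 1·(1.2812-0.5878i) + 1·(0.6910-1.6776i) = 1.9722-2.2654i
Z[2] = 1·(-8.7812+0.9511i) + 1·(1.8090-3.6655i) = -6.9722-2.7144i
Z[3] = 1·(-8.7812-0.9511i) + 1·(1.8090+3.6655i) = -6.9722+2.7144i
Z[4] = 1·(1.2812+0.5878i) + 1·(0.6910+1.6776i) = 1.9722+2.2654i

DFT(1x + 1y) = 1·X + 1·Y = [5, 1.9722-2.2654i, -6.9722-2.7144i, -6.9722+2.7144i, 1.9722+2.2654i]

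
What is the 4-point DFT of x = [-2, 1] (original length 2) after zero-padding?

Original 2-point DFT: [-1, -3]
Zero-padded 4-point DFT provides frequency interpolation.

DFT_4([x, 0, ...]) = [-1, -2-1i, -3, -2+1i]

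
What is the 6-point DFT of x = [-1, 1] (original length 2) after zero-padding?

Original 2-point DFT: [0, -2]
Zero-padded 6-point DFT provides frequency interpolation.

DFT_6([x, 0, ...]) = [0, -0.5000-0.8660i, -1.5000-0.8660i, -2, -1.5000+0.8660i, -0.5000+0.8660i]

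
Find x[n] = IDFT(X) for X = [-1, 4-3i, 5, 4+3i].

x[n] = (1/4) Σ(k=0 to 3) X[k] · e^(2πikn/4)

Computing each x[n]:
x[0] = 3
x[1] = 0
x[2] = -1
x[3] = -3

x = [3, 0, -1, -3]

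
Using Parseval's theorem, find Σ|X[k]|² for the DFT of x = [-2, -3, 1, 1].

Parseval: Σ|x[n]|² = (1/N)Σ|X[k]|², so Σ|X[k]|² = N·Σ|x[n]|² = 4·15.0000

Σ|X[k]|² = N·Σ|x[n]|² = 4·15.0000 = 60.0000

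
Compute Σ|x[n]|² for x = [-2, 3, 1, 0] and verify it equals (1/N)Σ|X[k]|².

Time domain:
Σ|x[n]|² = |-2|² + |3|² + |1|² + |0|² = 14.0000

Frequency domain:
(1/4)Σ|X[k]|² = (1/4)(|2|² + |-3-3i|² + |-4|² + |-3+3i|²) = (1/4)·56.0000 = 14.0000

Both sides agree, confirming Parseval's theorem.

Σ|x[n]|² = (1/N)Σ|X[k]|² = 14.0000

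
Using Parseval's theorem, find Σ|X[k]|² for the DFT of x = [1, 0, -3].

Parseval: Σ|x[n]|² = (1/N)Σ|X[k]|², so Σ|X[k]|² = N·Σ|x[n]|² = 3·10.0000

Σ|X[k]|² = N·Σ|x[n]|² = 3·10.0000 = 30.0000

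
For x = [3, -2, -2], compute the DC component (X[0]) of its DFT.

X[0] = Σ(n=0 to 2) x[n] · ω_3^0 = Σ x[n]
= (3) + (-2) + (-2)

X[0] = -1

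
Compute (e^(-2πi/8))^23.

Since ω_8^8 = 1, powers reduce modulo 8.
23 mod 8 = 7
So ω_8^23 = ω_8^7 = e^(-2πi·7/8)

ω_8^23 = ω_8^7 = 0.7071+0.7071i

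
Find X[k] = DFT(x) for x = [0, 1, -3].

X[k] = Σ(n=0 to 2) x[n] · ω_3^(nk)
where ω_3 = e^(-2πi/3)

Computing each X[k]:
X[0] = -2
X[1] = 1.0000-3.4641i
X[2] = 1.0000+3.4641i

X = [-2, 1.0000-3.4641i, 1.0000+3.4641i]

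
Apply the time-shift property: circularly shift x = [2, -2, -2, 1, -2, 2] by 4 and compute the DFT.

Time shift by 4: X_shifted[k] = ω_6^(4k) · X[k]
Shifted x = [-2, 1, -2, 2, 2, -2]

DFT(x[n-4]) = [-1, -4.5000+0.8660i, 0.5000-6.0622i, -3, 0.5000+6.0622i, -4.5000-0.8660i]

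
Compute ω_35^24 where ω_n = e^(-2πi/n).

ω_35^24 = e^(-2πi·24/35)
= cos(-2π·24/35) + i·sin(-2π·24/35)
= cos(-48π/35) + i·sin(-48π/35)

ω_35^24 = cos(-48π/35) + i·sin(-48π/35) = -0.3930+0.9195i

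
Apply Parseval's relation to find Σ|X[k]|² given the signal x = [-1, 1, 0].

Parseval: Σ|x[n]|² = (1/N)Σ|X[k]|², so Σ|X[k]|² = N·Σ|x[n]|² = 3·2.0000

Σ|X[k]|² = N·Σ|x[n]|² = 3·2.0000 = 6.0000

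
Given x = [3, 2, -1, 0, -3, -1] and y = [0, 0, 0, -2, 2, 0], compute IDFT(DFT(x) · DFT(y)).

(x ⊛ y)[n] = Σ(m=0 to 5) x[m] · y[(n-m) mod 6]

Computing each output sample:
(x ⊛ y)[0] = -2
(x ⊛ y)[1] = 6
(x ⊛ y)[2] = -4
(x ⊛ y)[3] = -8
(x ⊛ y)[4] = 2
(x ⊛ y)[5] = 6

x ⊛ y = [-2, 6, -4, -8, 2, 6]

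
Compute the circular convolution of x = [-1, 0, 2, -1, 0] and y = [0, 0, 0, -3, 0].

(x ⊛ y)[n] = Σ(m=0 to 4) x[m] · y[(n-m) mod 5]

Computing each output sample:
(x ⊛ y)[0] = -6
(x ⊛ y)[1] = 3
(x ⊛ y)[2] = 0
(x ⊛ y)[3] = 3
(x ⊛ y)[4] = 0

x ⊛ y = [-6, 3, 0, 3, 0]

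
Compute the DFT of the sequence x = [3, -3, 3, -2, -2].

X[k] = Σ(n=0 to 4) x[n] · ω_5^(nk)
where ω_5 = e^(-2πi/5)

Computing each X[k]:
X[0] = -1
X[1] = 0.6459-1.9879i
X[2] = 7.3541+5.3431i
X[3] = 7.3541-5.3431i
X[4] = 0.6459+1.9879i

X = [-1, 0.6459-1.9879i, 7.3541+5.3431i, 7.3541-5.3431i, 0.6459+1.9879i]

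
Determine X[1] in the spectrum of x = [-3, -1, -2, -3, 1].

X[1] = Σ(n=0 to 4) x[n] · ω_5^(1n) where ω_5 = e^(-2πi/5)
= (-3)·ω_5^0 + (-1)·ω_5^1 + (-2)·ω_5^2 + (-3)·ω_5^3 + (1)·ω_5^4

X[1] = 1.0451+1.3143i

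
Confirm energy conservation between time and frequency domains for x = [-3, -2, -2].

Time domain:
Σ|x[n]|² = |-3|² + |-2|² + |-2|² = 17.0000

Frequency domain:
(1/3)Σ|X[k]|² = (1/3)(|-7|² + |-1|² + |-1|²) = (1/3)·51.0000 = 17.0000

Both sides agree, confirming Parseval's theorem.

Σ|x[n]|² = (1/N)Σ|X[k]|² = 17.0000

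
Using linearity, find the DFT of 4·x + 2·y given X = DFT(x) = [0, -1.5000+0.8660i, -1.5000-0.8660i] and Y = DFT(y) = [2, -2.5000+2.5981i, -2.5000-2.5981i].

By linearity: DFT(4x + 2y) = 4·DFT(x) + 2·DFT(y)
= 4·[0, -1.5000+0.8660i, -1.5000-0.8660i] + 2·[2, -2.5000+2.5981i, -2.5000-2.5981i]

Computing element-wise:
Z[0] = 4·(0) + 2·(2) = 4
Z[1] = 4·(-1.5000+0.8660i) + 2·(-2.5000+2.5981i) = -11.0000+8.6602i
Z[2] = 4·(-1.5000-0.8660i) + 2·(-2.5000-2.5981i) = -11.0000-8.6602i

DFT(4x + 2y) = 4·X + 2·Y = [4, -11.0000+8.6602i, -11.0000-8.6602i]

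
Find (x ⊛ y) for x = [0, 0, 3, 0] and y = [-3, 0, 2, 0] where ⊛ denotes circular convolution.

(x ⊛ y)[n] = Σ(m=0 to 3) x[m] · y[(n-m) mod 4]

Computing each output sample:
(x ⊛ y)[0] = 6
(x ⊛ y)[1] = 0
(x ⊛ y)[2] = -9
(x ⊛ y)[3] = 0

x ⊛ y = [6, 0, -9, 0]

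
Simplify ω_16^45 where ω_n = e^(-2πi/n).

Since ω_16^16 = 1, powers reduce modulo 16.
45 mod 16 = 13
So ω_16^45 = ω_16^13 = e^(-2πi·13/16)

ω_16^45 = ω_16^13 = 0.3827+0.9239i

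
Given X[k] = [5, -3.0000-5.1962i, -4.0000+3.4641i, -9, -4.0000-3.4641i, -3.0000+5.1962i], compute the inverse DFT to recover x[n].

x[n] = (1/6) Σ(k=0 to 5) X[k] · e^(2πikn/6)

Computing each x[n]:
x[0] = -3
x[1] = 3
x[2] = 3
x[3] = 2
x[4] = -2
x[5] = 2

x = [-3, 3, 3, 2, -2, 2]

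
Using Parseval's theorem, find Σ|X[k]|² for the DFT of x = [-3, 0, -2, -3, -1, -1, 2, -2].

Parseval: Σ|x[n]|² = (1/N)Σ|X[k]|², so Σ|X[k]|² = N·Σ|x[n]|² = 8·32.0000

Σ|X[k]|² = N·Σ|x[n]|² = 8·32.0000 = 256.0000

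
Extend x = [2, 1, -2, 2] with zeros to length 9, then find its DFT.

Original 4-point DFT: [3, 4+1i, -3, 4-1i]
Zero-padded 9-point DFT provides frequency interpolation.

DFT_9([x, 0, ...]) = [3, 1.4187-0.4052i, 3.0530+1.4313i, 4.5000-2.5981i, -1.4718-3.3596i, -1.4718+3.3596i, 4.5000+2.5981i, 3.0530-1.4313i, 1.4187+0.4052i]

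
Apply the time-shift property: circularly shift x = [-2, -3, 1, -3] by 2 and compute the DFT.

Time shift by 2: X_shifted[k] = ω_4^(2k) · X[k]
Shifted x = [1, -3, -2, -3]

DFT(x[n-2]) = [-7, 3, 5, 3]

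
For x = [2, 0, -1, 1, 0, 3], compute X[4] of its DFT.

X[4] = Σ(n=0 to 5) x[n] · ω_6^(4n) where ω_6 = e^(-2πi/6)
= (2)·ω_6^0 + (0)·ω_6^4 + (-1)·ω_6^8 + (1)·ω_6^12 + (0)·ω_6^16 + (3)·ω_6^20

X[4] = 2.0000-1.7321i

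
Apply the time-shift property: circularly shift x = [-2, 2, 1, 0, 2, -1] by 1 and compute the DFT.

Time shift by 1: X_shifted[k] = ω_6^(1k) · X[k]
Shifted x = [-1, -2, 2, 1, 0, 2]

DFT(x[n-1]) = [2, -3.0000+1.7321i, -1.0000+5.1962i, 0, -1.0000-5.1962i, -3.0000-1.7321i]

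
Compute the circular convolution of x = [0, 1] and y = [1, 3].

(x ⊛ y)[n] = Σ(m=0 to 1) x[m] · y[(n-m) mod 2]

Computing each output sample:
(x ⊛ y)[0] = 3
(x ⊛ y)[1] = 1

x ⊛ y = [3, 1]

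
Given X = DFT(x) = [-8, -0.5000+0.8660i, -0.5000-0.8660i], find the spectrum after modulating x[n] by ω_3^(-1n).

Modulation property: DFT(ω_3^(-1n)·x[n]) = X[(k-1) mod 3], so circularly shift X by 1 positions.

X[k-1] = [-0.5000-0.8660i, -8, -0.5000+0.8660i]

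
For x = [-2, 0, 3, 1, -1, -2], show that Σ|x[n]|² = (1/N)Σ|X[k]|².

Time domain:
Σ|x[n]|² = |-2|² + |0|² + |3|² + |1|² + |-1|² + |-2|² = 19.0000

Frequency domain:
(1/6)Σ|X[k]|² = (1/6)(|-1|² + |-5.0000-5.1962i|² + |-1.0000+1.7321i|² + |1|² + |-1.0000-1.7321i|² + |-5.0000+5.1962i|²) = (1/6)·114.0000 = 19.0000

Both sides agree, confirming Parseval's theorem.

Σ|x[n]|² = (1/N)Σ|X[k]|² = 19.0000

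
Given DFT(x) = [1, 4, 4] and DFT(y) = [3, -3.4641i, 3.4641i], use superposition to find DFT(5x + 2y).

By linearity: DFT(5x + 2y) = 5·DFT(x) + 2·DFT(y)
= 5·[1, 4, 4] + 2·[3, -3.4641i, 3.4641i]

Computing element-wise:
Z[0] = 5·(1) + 2·(3) = 11
Z[1] = 5·(4) + 2·(-3.4641i) = 20.0000-6.9282i
Z[2] = 5·(4) + 2·(3.4641i) = 20.0000+6.9282i

DFT(5x + 2y) = 5·X + 2·Y = [11, 20.0000-6.9282i, 20.0000+6.9282i]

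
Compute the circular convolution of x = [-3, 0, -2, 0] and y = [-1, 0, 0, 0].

(x ⊛ y)[n] = Σ(m=0 to 3) x[m] · y[(n-m) mod 4]

Computing each output sample:
(x ⊛ y)[0] = 3
(x ⊛ y)[1] = 0
(x ⊛ y)[2] = 2
(x ⊛ y)[3] = 0

x ⊛ y = [3, 0, 2, 0]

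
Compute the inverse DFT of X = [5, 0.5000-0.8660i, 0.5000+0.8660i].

x[n] = (1/3) Σ(k=0 to 2) X[k] · e^(2πikn/3)

Computing each x[n]:
x[0] = 2
x[1] = 2
x[2] = 1

x = [2, 2, 1]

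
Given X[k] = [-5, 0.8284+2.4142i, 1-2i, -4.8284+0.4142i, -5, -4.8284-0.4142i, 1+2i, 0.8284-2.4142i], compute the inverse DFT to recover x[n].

x[n] = (1/8) Σ(k=0 to 7) X[k] · e^(2πikn/8)

Computing each x[n]:
x[0] = -2
x[1] = 1
x[2] = -2
x[3] = -2
x[4] = 0
x[5] = 0
x[6] = -1
x[7] = 1

x = [-2, 1, -2, -2, 0, 0, -1, 1]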